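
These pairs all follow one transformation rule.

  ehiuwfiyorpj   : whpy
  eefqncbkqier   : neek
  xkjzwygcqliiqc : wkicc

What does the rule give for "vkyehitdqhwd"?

Looking at the pairs, the operation is to keep one character in every 3, starting at position 2 (positions 2nd, 5th, 8th, ...), then swap each adjacent pair of characters (1↔2, 3↔4, ...).
For "vkyehitdqhwd", step one produces "khdw"; step two turns that into "hkwd".

hkwd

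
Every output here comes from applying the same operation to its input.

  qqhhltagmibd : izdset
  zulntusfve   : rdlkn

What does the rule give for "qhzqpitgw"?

irhlo

The pattern: keep every other character starting from the first (positions 1st, 3rd, 5th, ...), then shift every letter 8 places backward in the alphabet (wrapping around).
Applying both steps to "qhzqpitgw": "qzptw", then "irhlo".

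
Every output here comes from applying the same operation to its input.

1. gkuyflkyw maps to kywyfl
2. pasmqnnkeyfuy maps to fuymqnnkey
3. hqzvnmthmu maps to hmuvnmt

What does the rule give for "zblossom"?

Looking at the pairs, the operation is to delete the first 3 characters, then move the last 3 characters to the front (rotate right by 3).
"zblossom" → "somos".
(Check on "gkuyflkyw": → "yflkyw" → "kywyfl" ✓)

somos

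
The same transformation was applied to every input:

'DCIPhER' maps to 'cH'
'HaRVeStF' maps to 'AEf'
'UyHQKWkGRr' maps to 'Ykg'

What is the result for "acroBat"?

Cb

The pattern: keep one character in every 3, starting at position 2 (positions 2nd, 5th, 8th, ...), then flip the case of every letter.
Applying that to "acroBat" gives "Cb".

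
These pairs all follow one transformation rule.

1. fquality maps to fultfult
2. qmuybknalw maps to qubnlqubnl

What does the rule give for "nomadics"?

In each case the input is transformed by: keep every other character starting from the first (positions 1st, 3rd, 5th, ...), then write the whole string twice.
"nomadics" → "nmdc" → "nmdcnmdc".

nmdcnmdc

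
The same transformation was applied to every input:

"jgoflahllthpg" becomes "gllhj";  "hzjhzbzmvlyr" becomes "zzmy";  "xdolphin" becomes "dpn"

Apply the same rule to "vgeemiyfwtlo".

Looking at the pairs, the operation is to move the first character to the end, then keep one character in every 3, starting at position 1 (positions 1st, 4th, 7th, ...).
On "vgeemiyfwtlo": the first step gives "geemiyfwtlov", and the second then gives "gmfl".

gmfl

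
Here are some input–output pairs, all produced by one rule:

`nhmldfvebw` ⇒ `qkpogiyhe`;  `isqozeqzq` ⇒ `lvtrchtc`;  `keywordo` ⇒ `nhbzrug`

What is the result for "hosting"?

The rule is to delete the last character, then shift every letter 3 places forward in the alphabet (wrapping around).
"hosting" → "krvwlq".

krvwlq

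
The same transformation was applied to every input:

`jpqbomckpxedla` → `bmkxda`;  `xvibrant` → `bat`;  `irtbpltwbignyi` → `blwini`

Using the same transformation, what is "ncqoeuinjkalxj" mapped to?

ounklj

Looking at the pairs, the operation is to keep every other character starting from the second (positions 2nd, 4th, 6th, ...), then delete the first character.
Working it through for "ncqoeuinjkalxj": intermediate "counklj", final "ounklj".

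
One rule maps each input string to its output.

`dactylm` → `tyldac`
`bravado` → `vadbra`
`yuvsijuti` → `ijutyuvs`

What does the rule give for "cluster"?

The rule is to delete the last character, then swap the front and back halves of the string.
Applying that to "cluster" gives "steclu".

steclu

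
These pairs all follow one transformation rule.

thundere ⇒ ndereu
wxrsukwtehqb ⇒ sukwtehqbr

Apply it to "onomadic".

madico

Each output is the input with this applied: delete the first 2 characters, then move the first character to the end.
Working it through for "onomadic": intermediate "omadic", final "madico".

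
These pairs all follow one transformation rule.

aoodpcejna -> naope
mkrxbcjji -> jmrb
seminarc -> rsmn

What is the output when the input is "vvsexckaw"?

Rule — move the last 3 characters to the front (rotate right by 3), then keep every other character starting from the second (positions 2nd, 4th, 6th, ...).
Applying both steps to "vvsexckaw": "kawvvsexc", then "avsx".

avsx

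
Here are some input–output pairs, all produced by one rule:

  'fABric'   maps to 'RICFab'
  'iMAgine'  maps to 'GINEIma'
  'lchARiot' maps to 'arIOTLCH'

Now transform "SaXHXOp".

The pattern: flip the case of every letter, then move the first 3 characters to the end (rotate left by 3).
"SaXHXOp" → "hxoPsAx".
(Check on "iMAgine": → "ImaGINE" → "GINEIma" ✓)

hxoPsAx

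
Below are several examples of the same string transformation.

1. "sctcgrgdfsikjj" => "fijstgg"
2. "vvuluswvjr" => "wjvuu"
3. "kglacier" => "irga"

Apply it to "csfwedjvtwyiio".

tyicfej

Rule — swap the front and back halves of the string, then keep every other character starting from the second (positions 2nd, 4th, 6th, ...).
On "csfwedjvtwyiio": the first step gives "vtwyiiocsfwedj", and the second then gives "tyicfej".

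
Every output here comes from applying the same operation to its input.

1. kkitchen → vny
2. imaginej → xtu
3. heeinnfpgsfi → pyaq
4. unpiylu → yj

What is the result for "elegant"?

Rule — keep one character in every 3, starting at position 2 (positions 2nd, 5th, 8th, ...), then shift every letter 11 places forward in the alphabet (wrapping around).
Starting from "elegant": after the first operation, "la"; after the second, "wl".

wl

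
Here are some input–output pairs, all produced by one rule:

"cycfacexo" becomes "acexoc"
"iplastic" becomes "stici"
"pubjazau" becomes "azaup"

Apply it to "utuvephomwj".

Rule — move the first character to the end, then delete the first 3 characters.
On "utuvephomwj" that produces "ephomwju".

ephomwju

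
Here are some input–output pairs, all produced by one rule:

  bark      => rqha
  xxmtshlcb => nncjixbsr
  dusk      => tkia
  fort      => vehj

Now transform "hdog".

The pattern: shift every letter 10 places backward in the alphabet (wrapping around).
For "hdog" the result is "xtew".

xtew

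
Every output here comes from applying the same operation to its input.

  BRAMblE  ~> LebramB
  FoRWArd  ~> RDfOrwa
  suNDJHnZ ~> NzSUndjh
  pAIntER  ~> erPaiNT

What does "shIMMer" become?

ERSHimm

The transformation: move the last 2 characters to the front (rotate right by 2), then flip the case of every letter.
Working it through for "shIMMer": intermediate "ershIMM", final "ERSHimm".
(Check on "FoRWArd": → "rdFoRWA" → "RDfOrwa" ✓)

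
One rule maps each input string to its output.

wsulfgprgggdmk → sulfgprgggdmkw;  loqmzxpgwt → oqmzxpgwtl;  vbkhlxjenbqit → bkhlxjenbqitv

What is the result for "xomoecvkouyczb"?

omoecvkouyczbx

The transformation: move the first character to the end.
So "xomoecvkouyczb" becomes "omoecvkouyczbx".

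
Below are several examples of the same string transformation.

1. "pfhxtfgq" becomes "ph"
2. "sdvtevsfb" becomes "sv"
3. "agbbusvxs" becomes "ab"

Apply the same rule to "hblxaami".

What's happening: keep every other character starting from the first (positions 1st, 3rd, 5th, ...), then keep only the first 2 characters.
Applying both steps to "hblxaami": "hlam", then "hl".

hl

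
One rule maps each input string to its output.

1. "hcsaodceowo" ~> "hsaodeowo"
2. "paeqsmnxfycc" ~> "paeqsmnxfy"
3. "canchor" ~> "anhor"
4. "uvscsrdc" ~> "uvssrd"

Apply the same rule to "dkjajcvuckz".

dkjajvukz

Each output is the input with this applied: remove every "c".
On "dkjajcvuckz" that produces "dkjajvukz".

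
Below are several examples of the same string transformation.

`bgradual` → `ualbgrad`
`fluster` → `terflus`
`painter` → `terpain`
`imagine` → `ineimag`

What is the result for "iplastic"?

In each case the input is transformed by: move the last 3 characters to the front (rotate right by 3).
"iplastic" → "ticiplas".

ticiplas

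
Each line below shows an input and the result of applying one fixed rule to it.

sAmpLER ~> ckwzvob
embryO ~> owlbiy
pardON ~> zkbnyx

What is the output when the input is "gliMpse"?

Looking at the pairs, the operation is to shift every letter 10 places forward in the alphabet (wrapping around), then convert every letter to lowercase.
Working it through for "gliMpse": intermediate "qvsWzco", final "qvswzco".

qvswzco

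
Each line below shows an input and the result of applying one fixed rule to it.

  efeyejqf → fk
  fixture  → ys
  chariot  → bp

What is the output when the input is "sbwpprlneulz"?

Rule — shift every letter 1 place forward in the alphabet (wrapping around), then keep one character in every 3, starting at position 3 (positions 3rd, 6th, 9th, ...).
On "sbwpprlneulz": the first step gives "tcxqqsmofvma", and the second then gives "xsfa".

xsfa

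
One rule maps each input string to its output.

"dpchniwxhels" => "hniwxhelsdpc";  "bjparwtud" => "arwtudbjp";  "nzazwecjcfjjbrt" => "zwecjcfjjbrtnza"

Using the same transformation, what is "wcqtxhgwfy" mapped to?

Rule — move the first 3 characters to the end (rotate left by 3).
So "wcqtxhgwfy" becomes "txhgwfywcq".

txhgwfywcq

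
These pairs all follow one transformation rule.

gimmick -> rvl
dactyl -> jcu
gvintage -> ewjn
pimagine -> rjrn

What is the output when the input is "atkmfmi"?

cvv

In each case the input is transformed by: shift every letter 9 places forward in the alphabet (wrapping around), then keep every other character starting from the second (positions 2nd, 4th, 6th, ...).
Working it through for "atkmfmi": intermediate "jctvovr", final "cvv".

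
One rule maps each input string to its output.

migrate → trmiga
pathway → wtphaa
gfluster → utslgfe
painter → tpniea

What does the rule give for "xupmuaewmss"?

Each output is the input with this applied: delete the last character, then sort the characters into reverse alphabetical order.
On "xupmuaewmss": the first step gives "xupmuaewms", and the second then gives "xwuuspmmea".

xwuuspmmea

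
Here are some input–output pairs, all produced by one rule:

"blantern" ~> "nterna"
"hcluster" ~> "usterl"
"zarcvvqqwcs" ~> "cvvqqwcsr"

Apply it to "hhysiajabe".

The rule is to delete the first 2 characters, then move the first character to the end.
"hhysiajabe" → "siajabey".

siajabey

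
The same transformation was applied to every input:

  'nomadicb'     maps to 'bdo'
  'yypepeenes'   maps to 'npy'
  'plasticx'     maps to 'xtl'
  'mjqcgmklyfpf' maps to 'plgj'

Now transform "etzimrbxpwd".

dxmt

Looking at the pairs, the operation is to keep one character in every 3, starting at position 2 (positions 2nd, 5th, 8th, ...), then reverse the string.
Starting from "etzimrbxpwd": after the first operation, "tmxd"; after the second, "dxmt".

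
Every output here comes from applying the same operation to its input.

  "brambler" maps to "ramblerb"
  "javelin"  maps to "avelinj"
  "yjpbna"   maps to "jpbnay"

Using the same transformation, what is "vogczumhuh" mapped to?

Rule — move the first character to the end.
For "vogczumhuh" the result is "ogczumhuhv".

ogczumhuhv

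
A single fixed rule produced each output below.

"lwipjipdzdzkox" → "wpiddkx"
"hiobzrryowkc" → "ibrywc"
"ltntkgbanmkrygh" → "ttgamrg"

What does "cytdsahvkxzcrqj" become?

ydavxcq

In each case the input is transformed by: keep every other character starting from the second (positions 2nd, 4th, 6th, ...).
On "cytdsahvkxzcrqj" that produces "ydavxcq".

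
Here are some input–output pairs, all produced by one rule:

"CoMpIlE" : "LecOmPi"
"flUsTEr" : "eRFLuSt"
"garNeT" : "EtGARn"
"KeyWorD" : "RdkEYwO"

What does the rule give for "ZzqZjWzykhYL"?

ylzZQzJwZYKH

Rule — move the last 2 characters to the front (rotate right by 2), then flip the case of every letter.
Starting from "ZzqZjWzykhYL": after the first operation, "YLZzqZjWzykh"; after the second, "ylzZQzJwZYKH".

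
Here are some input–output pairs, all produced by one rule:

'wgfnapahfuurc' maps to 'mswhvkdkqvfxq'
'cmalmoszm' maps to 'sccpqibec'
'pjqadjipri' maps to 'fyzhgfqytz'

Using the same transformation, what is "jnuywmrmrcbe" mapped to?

In each case the input is transformed by: take characters alternately from the front and the back (1st, last, 2nd, 2nd-last, ...), then shift every letter 10 places backward in the alphabet (wrapping around).
Applying both steps to "jnuywmrmrcbe": "jenbucyrwmmr", then "zudrksohmcch".
(Check on "wgfnapahfuurc": → "wcgrfunuafpha" → "mswhvkdkqvfxq" ✓)

zudrksohmcch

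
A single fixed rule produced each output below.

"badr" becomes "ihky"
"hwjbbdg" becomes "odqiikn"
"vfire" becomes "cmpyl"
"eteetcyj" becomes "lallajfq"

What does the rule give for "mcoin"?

The transformation: shift every letter 7 places forward in the alphabet (wrapping around).
So "mcoin" becomes "tjvpu".

tjvpu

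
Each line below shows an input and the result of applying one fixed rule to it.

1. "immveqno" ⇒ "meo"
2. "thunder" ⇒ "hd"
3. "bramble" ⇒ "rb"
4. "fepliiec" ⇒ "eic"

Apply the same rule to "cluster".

Looking at the pairs, the operation is to keep one character in every 3, starting at position 2 (positions 2nd, 5th, 8th, ...).
Doing the same to "cluster": "lt".

lt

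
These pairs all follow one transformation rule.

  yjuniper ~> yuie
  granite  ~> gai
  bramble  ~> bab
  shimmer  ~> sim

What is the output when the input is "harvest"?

hre

Rule — swap each adjacent pair of characters (1↔2, 3↔4, ...), then keep every other character starting from the second (positions 2nd, 4th, 6th, ...).
Working it through for "harvest": intermediate "ahvrset", final "hre".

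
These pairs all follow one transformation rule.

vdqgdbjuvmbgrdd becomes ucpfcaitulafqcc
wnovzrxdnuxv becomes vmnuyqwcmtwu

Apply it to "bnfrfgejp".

ameqefdio

What's happening: shift every letter 1 place backward in the alphabet (wrapping around).
Doing the same to "bnfrfgejp": "ameqefdio".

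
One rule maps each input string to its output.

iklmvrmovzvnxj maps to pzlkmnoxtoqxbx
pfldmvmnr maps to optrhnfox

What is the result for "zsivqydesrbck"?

dembukxsafgut

The transformation: shift every letter 2 places forward in the alphabet (wrapping around), then move the last 3 characters to the front (rotate right by 3).
Applying both steps to "zsivqydesrbck": "bukxsafgutdem", then "dembukxsafgut".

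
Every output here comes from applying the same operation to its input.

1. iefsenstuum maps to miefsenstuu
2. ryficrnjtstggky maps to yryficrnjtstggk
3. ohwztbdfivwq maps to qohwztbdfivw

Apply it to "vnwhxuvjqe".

Looking at the pairs, the operation is to move the last character to the front.
For "vnwhxuvjqe" the result is "evnwhxuvjq".

evnwhxuvjq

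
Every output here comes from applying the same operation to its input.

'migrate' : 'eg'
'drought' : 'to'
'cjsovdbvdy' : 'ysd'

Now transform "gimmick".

Rule — move the last 3 characters to the front (rotate right by 3), then keep one character in every 3, starting at position 3 (positions 3rd, 6th, 9th, ...).
So "gimmick" becomes "km".

km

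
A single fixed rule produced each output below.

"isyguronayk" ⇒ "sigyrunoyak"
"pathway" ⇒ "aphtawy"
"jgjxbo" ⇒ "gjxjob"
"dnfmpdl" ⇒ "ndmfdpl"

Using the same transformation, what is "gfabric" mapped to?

Each output is the input with this applied: swap each adjacent pair of characters (1↔2, 3↔4, ...).
So "gfabric" becomes "fgbairc".

fgbairc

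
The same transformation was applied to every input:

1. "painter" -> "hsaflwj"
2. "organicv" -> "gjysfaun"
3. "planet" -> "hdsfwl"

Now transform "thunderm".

The transformation: shift every letter 8 places backward in the alphabet (wrapping around).
For "thunderm" the result is "lzmfvwje".

lzmfvwje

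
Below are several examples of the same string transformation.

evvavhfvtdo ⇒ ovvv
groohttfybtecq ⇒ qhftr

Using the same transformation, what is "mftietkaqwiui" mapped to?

ieaf

The transformation: keep one character in every 3, starting at position 2 (positions 2nd, 5th, 8th, ...), then swap the first and last characters.
For "mftietkaqwiui", step one produces "feai"; step two turns that into "ieaf".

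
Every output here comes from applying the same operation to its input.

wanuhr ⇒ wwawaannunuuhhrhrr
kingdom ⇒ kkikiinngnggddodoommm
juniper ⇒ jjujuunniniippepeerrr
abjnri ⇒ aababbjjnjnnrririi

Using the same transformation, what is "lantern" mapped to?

llalaanntntteererrnnn

Looking at the pairs, the operation is to repeat every character 3 times, then swap each adjacent pair of characters (1↔2, 3↔4, ...).
Starting from "lantern": after the first operation, "lllaaannnttteeerrrnnn"; after the second, "llalaanntntteererrnnn".
(Check on "kingdom": → "kkkiiinnngggdddooommm" → "kkikiinngnggddodoommm" ✓)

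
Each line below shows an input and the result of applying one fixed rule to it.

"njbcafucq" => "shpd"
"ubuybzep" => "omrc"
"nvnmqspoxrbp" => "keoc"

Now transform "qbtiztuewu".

hrjh

The rule is to shift every letter 13 places forward in the alphabet (wrapping around) — i.e. ROT13, then keep only the last 4 characters.
Applying that to "qbtiztuewu" gives "hrjh".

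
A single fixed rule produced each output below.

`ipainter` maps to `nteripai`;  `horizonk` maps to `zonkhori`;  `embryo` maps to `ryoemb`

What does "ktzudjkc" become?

Each output is the input with this applied: swap the front and back halves of the string.
Applying that to "ktzudjkc" gives "djkcktzu".

djkcktzu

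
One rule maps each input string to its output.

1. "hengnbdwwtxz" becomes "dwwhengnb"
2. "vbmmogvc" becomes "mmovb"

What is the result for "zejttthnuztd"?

hnuzejttt

The transformation: delete the last 3 characters, then move the last 3 characters to the front (rotate right by 3).
Working it through for "zejttthnuztd": intermediate "zejttthnu", final "hnuzejttt".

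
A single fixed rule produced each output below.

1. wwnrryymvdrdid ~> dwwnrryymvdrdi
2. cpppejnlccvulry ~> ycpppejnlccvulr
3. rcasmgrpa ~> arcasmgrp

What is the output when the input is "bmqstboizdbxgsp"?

What's happening: move the last character to the front.
For "bmqstboizdbxgsp" the result is "pbmqstboizdbxgs".

pbmqstboizdbxgs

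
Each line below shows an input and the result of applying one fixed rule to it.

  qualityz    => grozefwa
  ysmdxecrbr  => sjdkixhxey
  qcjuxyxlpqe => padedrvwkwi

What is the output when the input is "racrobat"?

ixuhgzxg

Each output is the input with this applied: shift every letter 6 places forward in the alphabet (wrapping around), then move the first 2 characters to the end (rotate left by 2).
For "racrobat", step one produces "xgixuhgz"; step two turns that into "ixuhgzxg".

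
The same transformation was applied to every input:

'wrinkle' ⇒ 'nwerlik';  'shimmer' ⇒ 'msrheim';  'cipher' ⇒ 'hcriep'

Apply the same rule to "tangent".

gttanne

The pattern: take characters alternately from the front and the back (1st, last, 2nd, 2nd-last, ...), then move the last character to the front.
On "tangent": the first step gives "ttanneg", and the second then gives "gttanne".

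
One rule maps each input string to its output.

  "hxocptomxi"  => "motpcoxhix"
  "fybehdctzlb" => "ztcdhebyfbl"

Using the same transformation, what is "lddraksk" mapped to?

karddlks

The pattern: reverse the string, then move the first 2 characters to the end (rotate left by 2).
On "lddraksk": the first step gives "kskarddl", and the second then gives "karddlks".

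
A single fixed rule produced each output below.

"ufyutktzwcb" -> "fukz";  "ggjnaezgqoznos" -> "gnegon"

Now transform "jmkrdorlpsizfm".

Rule — delete the last 2 characters, then keep every other character starting from the second (positions 2nd, 4th, 6th, ...).
Applying both steps to "jmkrdorlpsizfm": "jmkrdorlpsiz", then "mrolsz".

mrolsz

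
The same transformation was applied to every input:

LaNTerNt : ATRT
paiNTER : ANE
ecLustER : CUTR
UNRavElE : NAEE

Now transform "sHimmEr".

Each output is the input with this applied: keep every other character starting from the second (positions 2nd, 4th, 6th, ...), then convert every letter to uppercase.
On "sHimmEr": the first step gives "HmE", and the second then gives "HME".
(Check on "ecLustER": → "cutR" → "CUTR" ✓)

HME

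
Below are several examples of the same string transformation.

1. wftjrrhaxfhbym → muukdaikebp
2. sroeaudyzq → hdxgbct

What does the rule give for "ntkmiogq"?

The pattern: delete the first 3 characters, then shift every letter 3 places forward in the alphabet (wrapping around).
Applying that to "ntkmiogq" gives "plrjt".

plrjt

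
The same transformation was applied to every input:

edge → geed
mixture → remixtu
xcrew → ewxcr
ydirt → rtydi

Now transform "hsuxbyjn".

jnhsuxby

Looking at the pairs, the operation is to move the last 2 characters to the front (rotate right by 2).
For "hsuxbyjn" the result is "jnhsuxby".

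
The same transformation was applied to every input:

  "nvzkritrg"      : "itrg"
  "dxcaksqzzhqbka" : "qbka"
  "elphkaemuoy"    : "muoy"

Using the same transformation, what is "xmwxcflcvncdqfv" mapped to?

Looking at the pairs, the operation is to keep only the last 4 characters.
So "xmwxcflcvncdqfv" becomes "dqfv".

dqfv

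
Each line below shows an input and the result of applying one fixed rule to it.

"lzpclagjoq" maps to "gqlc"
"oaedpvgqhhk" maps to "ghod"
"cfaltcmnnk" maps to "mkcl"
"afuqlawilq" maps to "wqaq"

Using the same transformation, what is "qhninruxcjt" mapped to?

Looking at the pairs, the operation is to keep one character in every 3, starting at position 1 (positions 1st, 4th, 7th, ...), then move the first 2 characters to the end (rotate left by 2).
So "qhninruxcjt" becomes "ujqi".

ujqi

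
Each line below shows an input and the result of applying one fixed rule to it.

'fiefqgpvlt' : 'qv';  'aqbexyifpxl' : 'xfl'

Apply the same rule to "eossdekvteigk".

Rule — delete the first 2 characters, then keep one character in every 3, starting at position 3 (positions 3rd, 6th, 9th, ...).
Starting from "eossdekvteigk": after the first operation, "ssdekvteigk"; after the second, "dvi".

dvi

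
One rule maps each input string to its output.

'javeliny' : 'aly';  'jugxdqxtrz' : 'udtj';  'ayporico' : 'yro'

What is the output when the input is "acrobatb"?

Each output is the input with this applied: move the first character to the end, then keep one character in every 3, starting at position 1 (positions 1st, 4th, 7th, ...).
"acrobatb" → "cbb".
(Check on "jugxdqxtrz": → "ugxdqxtrzj" → "udtj" ✓)

cbb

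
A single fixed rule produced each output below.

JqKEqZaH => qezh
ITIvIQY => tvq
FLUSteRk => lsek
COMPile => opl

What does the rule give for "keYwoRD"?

Rule — keep every other character starting from the second (positions 2nd, 4th, 6th, ...), then convert every letter to lowercase.
Starting from "keYwoRD": after the first operation, "ewR"; after the second, "ewr".

ewr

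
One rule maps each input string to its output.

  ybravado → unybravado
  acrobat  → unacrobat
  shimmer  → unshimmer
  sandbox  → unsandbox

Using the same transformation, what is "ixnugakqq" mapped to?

Each output is the input with this applied: prepend "un".
So "ixnugakqq" becomes "unixnugakqq".

unixnugakqq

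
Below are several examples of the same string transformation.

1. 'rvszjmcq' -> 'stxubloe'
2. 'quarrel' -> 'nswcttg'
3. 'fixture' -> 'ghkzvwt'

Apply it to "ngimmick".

Each output is the input with this applied: shift every letter 2 places forward in the alphabet (wrapping around), then move the last character to the front.
On "ngimmick": the first step gives "pikookem", and the second then gives "mpikooke".
(Check on "quarrel": → "swcttgn" → "nswcttg" ✓)

mpikooke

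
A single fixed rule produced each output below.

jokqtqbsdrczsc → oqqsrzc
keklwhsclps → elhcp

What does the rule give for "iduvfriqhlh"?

Looking at the pairs, the operation is to keep every other character starting from the second (positions 2nd, 4th, 6th, ...).
Doing the same to "iduvfriqhlh": "dvrql".

dvrql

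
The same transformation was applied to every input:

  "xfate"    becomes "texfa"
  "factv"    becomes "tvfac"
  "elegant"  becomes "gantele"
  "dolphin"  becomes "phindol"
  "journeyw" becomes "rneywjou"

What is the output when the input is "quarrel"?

In each case the input is transformed by: move the first 3 characters to the end (rotate left by 3).
Doing the same to "quarrel": "rrelqua".

rrelqua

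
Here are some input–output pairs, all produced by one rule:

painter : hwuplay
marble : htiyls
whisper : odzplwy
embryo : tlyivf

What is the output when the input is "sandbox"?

The rule is to swap each adjacent pair of characters (1↔2, 3↔4, ...), then shift every letter 7 places forward in the alphabet (wrapping around).
Applying that to "sandbox" gives "hzkuvie".

hzkuvie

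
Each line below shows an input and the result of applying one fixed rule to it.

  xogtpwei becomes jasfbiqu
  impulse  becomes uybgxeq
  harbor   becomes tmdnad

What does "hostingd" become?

What's happening: shift every letter 12 places forward in the alphabet (wrapping around).
Applying that to "hostingd" gives "taefuzsp".

taefuzsp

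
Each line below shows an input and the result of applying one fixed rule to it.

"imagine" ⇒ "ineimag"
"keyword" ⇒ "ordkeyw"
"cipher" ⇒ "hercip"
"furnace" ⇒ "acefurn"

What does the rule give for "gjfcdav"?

Each output is the input with this applied: move the last 3 characters to the front (rotate right by 3).
Doing the same to "gjfcdav": "davgjfc".

davgjfc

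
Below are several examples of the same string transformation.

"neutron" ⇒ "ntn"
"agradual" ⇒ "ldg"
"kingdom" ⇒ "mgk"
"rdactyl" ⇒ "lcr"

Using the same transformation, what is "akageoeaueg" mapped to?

The transformation: reverse the string, then keep one character in every 3, starting at position 1 (positions 1st, 4th, 7th, ...).
On "akageoeaueg": the first step gives "geuaeoegaka", and the second then gives "gaek".
(Check on "rdactyl": → "lytcadr" → "lcr" ✓)

gaek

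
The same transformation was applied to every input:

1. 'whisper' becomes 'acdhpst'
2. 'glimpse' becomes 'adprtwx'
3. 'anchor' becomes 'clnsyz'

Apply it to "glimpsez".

adkprtwx

The transformation: shift every letter 11 places forward in the alphabet (wrapping around), then sort the characters into alphabetical order.
Working it through for "glimpsez": intermediate "rwtxadpk", final "adkprtwx".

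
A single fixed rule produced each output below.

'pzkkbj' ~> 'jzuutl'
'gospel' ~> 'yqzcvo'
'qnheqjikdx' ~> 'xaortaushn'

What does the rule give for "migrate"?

swbqdko

The rule is to swap each adjacent pair of characters (1↔2, 3↔4, ...), then shift every letter 10 places forward in the alphabet (wrapping around).
Applying both steps to "migrate": "imrgtae", then "swbqdko".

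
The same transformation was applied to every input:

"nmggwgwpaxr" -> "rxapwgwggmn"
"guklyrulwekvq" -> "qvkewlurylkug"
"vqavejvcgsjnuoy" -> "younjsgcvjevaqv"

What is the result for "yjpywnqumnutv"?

What's happening: reverse the string.
Doing the same to "yjpywnqumnutv": "vtunmuqnwypjy".

vtunmuqnwypjy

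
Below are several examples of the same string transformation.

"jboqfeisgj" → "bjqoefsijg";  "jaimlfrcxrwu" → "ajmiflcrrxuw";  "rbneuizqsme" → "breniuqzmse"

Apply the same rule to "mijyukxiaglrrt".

imyjkuixgarltr

The transformation: swap each adjacent pair of characters (1↔2, 3↔4, ...).
So "mijyukxiaglrrt" becomes "imyjkuixgarltr".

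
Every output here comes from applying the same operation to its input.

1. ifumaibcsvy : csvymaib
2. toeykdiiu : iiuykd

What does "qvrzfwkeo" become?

keozfw

Rule — delete the first 3 characters, then swap the front and back halves of the string.
Working it through for "qvrzfwkeo": intermediate "zfwkeo", final "keozfw".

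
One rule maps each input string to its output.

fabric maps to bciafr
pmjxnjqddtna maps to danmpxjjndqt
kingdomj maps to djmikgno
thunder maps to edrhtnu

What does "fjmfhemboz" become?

The transformation: swap each adjacent pair of characters (1↔2, 3↔4, ...), then move the last 3 characters to the front (rotate right by 3).
"fjmfhemboz" → "jffmehbmzo" → "mzojffmehb".
(Check on "fabric": → "afrbci" → "bciafr" ✓)

mzojffmehb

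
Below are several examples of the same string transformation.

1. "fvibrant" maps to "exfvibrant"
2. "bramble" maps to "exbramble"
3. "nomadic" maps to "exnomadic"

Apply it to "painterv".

expainterv

Looking at the pairs, the operation is to prepend "ex".
Applying that to "painterv" gives "expainterv".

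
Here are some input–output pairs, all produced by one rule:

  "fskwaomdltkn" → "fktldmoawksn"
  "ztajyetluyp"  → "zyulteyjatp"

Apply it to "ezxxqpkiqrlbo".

The transformation: reverse the string, then swap the first and last characters.
For "ezxxqpkiqrlbo", step one produces "oblrqikpqxxze"; step two turns that into "eblrqikpqxxzo".
(Check on "fskwaomdltkn": → "nktldmoawksf" → "fktldmoawksn" ✓)

eblrqikpqxxzo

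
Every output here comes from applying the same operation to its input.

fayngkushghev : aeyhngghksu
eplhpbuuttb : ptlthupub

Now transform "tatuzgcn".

actguz

The pattern: take characters alternately from the front and the back (1st, last, 2nd, 2nd-last, ...), then delete the first 2 characters.
For "tatuzgcn" the result is "actguz".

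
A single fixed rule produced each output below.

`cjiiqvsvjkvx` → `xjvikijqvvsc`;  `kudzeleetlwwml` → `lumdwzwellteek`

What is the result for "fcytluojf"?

fcjyotulf

The transformation: take characters alternately from the front and the back (1st, last, 2nd, 2nd-last, ...), then move the first character to the end.
"fcytluojf" → "ffcjyotul" → "fcjyotulf".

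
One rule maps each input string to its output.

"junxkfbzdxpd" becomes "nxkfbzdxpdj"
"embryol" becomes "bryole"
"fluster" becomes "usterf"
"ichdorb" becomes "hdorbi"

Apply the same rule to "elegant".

The pattern: move the first character to the end, then delete the first character.
"elegant" → "legante" → "egante".

egante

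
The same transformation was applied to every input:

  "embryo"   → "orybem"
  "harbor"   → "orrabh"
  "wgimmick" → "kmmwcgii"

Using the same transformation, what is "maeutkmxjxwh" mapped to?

mtuwxxaehjkm

What's happening: sort the characters into alphabetical order, then swap the front and back halves of the string.
For "maeutkmxjxwh", step one produces "aehjkmmtuwxx"; step two turns that into "mtuwxxaehjkm".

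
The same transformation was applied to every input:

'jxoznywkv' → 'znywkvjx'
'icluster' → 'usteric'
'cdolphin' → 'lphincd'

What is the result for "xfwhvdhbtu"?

hvdhbtuxf

Looking at the pairs, the operation is to move the first 3 characters to the end (rotate left by 3), then delete the last character.
For "xfwhvdhbtu", step one produces "hvdhbtuxfw"; step two turns that into "hvdhbtuxf".
(Check on "cdolphin": → "lphincdo" → "lphincd" ✓)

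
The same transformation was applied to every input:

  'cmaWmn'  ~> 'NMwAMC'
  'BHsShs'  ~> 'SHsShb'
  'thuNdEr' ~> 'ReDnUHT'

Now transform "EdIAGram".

In each case the input is transformed by: flip the case of every letter, then reverse the string.
"EdIAGram" → "eDiagRAM" → "MARgaiDe".

MARgaiDe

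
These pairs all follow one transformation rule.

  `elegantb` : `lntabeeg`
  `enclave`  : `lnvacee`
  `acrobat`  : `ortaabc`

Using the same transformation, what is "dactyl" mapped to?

ltyacd

Rule — sort the characters into alphabetical order, then move the last 3 characters to the front (rotate right by 3).
On "dactyl" that produces "ltyacd".
(Check on "enclave": → "aceelnv" → "lnvacee" ✓)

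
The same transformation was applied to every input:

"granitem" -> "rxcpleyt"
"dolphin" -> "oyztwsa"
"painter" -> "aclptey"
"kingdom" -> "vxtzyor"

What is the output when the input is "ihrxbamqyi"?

ttsjcbixml

The transformation: take characters alternately from the front and the back (1st, last, 2nd, 2nd-last, ...), then shift every letter 11 places forward in the alphabet (wrapping around).
For "ihrxbamqyi", step one produces "iihyrqxmba"; step two turns that into "ttsjcbixml".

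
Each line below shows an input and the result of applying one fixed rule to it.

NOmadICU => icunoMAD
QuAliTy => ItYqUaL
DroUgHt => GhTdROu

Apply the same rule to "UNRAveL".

The transformation: flip the case of every letter, then move the last 3 characters to the front (rotate right by 3).
"UNRAveL" → "unraVEl" → "VElunra".

VElunra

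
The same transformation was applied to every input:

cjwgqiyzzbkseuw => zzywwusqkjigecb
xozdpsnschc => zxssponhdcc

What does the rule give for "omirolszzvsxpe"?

Rule — sort the characters into reverse alphabetical order.
On "omirolszzvsxpe" that produces "zzxvssrpoomlie".

zzxvssrpoomlie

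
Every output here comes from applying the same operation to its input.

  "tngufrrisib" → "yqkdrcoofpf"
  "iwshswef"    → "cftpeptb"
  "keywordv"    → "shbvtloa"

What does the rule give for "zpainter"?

owmxfkqb

What's happening: move the last character to the front, then shift every letter 3 places backward in the alphabet (wrapping around).
So "zpainter" becomes "owmxfkqb".
(Check on "tngufrrisib": → "btngufrrisi" → "yqkdrcoofpf" ✓)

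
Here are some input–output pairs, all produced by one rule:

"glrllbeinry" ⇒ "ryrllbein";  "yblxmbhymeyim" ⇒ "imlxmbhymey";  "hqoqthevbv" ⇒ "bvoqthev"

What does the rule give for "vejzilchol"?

Looking at the pairs, the operation is to delete the first 2 characters, then move the last 2 characters to the front (rotate right by 2).
Applying that to "vejzilchol" gives "oljzilch".

oljzilch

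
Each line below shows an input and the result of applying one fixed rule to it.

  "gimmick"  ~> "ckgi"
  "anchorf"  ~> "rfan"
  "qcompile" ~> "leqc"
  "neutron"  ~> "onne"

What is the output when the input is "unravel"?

elun

Each output is the input with this applied: move the first 2 characters to the end (rotate left by 2), then keep only the last 4 characters.
Starting from "unravel": after the first operation, "ravelun"; after the second, "elun".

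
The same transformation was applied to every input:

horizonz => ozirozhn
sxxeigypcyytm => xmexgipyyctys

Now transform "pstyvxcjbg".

Rule — swap the first and last characters, then swap each adjacent pair of characters (1↔2, 3↔4, ...).
For "pstyvxcjbg" the result is "sgytxvjcpb".

sgytxvjcpb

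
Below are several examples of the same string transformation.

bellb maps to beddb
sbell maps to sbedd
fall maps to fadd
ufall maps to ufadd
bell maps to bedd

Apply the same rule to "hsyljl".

The pattern: replace every "l" with "d".
On "hsyljl" that produces "hsydjd".

hsydjd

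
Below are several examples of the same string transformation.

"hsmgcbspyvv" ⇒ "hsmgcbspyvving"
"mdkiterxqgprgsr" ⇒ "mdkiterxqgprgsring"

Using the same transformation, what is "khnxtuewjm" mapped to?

The transformation: append "ing".
On "khnxtuewjm" that produces "khnxtuewjming".

khnxtuewjming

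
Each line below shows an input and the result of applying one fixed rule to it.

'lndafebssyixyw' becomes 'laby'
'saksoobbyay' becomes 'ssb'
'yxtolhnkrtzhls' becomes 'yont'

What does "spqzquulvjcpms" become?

What's happening: move the last 2 characters to the front (rotate right by 2), then keep one character in every 3, starting at position 3 (positions 3rd, 6th, 9th, ...).
Starting from "spqzquulvjcpms": after the first operation, "msspqzquulvjcp"; after the second, "szuj".

szuj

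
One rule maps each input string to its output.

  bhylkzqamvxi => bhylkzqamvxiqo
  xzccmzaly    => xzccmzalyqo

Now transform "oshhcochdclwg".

In each case the input is transformed by: append "qo".
"oshhcochdclwg" → "oshhcochdclwgqo".

oshhcochdclwgqo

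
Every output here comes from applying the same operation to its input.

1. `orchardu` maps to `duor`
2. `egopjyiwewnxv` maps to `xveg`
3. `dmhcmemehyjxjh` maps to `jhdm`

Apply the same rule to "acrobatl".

What's happening: move the first 2 characters to the end (rotate left by 2), then keep only the last 4 characters.
Applying both steps to "acrobatl": "robatlac", then "tlac".

tlac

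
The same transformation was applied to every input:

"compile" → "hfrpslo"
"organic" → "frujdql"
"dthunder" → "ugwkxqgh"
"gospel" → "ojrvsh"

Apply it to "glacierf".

The pattern: shift every letter 3 places forward in the alphabet (wrapping around), then move the last character to the front.
For "glacierf", step one produces "jodflhui"; step two turns that into "ijodflhu".

ijodflhu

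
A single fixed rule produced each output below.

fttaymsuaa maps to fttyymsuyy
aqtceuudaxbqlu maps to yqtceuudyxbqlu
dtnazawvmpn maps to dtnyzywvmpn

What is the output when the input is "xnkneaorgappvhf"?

The rule is to replace every "a" with "y".
So "xnkneaorgappvhf" becomes "xnkneyorgyppvhf".

xnkneyorgyppvhf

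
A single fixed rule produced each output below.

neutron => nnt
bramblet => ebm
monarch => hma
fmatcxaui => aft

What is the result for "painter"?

Each output is the input with this applied: keep one character in every 3, starting at position 1 (positions 1st, 4th, 7th, ...), then move the last character to the front.
For "painter", step one produces "pnr"; step two turns that into "rpn".

rpn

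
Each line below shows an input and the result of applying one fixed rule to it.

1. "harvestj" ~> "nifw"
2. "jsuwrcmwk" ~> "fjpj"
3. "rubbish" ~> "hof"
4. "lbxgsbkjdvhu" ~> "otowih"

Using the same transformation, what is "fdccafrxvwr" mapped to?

Looking at the pairs, the operation is to keep every other character starting from the second (positions 2nd, 4th, 6th, ...), then shift every letter 13 places forward in the alphabet (wrapping around) — i.e. ROT13.
Doing the same to "fdccafrxvwr": "qpskj".

qpskj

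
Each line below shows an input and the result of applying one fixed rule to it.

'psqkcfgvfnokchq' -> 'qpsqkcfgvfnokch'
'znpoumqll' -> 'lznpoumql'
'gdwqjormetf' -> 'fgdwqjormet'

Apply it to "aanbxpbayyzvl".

laanbxpbayyzv

The rule is to move the last character to the front.
On "aanbxpbayyzvl" that produces "laanbxpbayyzv".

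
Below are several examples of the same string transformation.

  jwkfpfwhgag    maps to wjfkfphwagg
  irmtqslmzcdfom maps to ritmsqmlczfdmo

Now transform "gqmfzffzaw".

qgfmfzzfwa

The rule is to swap each adjacent pair of characters (1↔2, 3↔4, ...).
So "gqmfzffzaw" becomes "qgfmfzzfwa".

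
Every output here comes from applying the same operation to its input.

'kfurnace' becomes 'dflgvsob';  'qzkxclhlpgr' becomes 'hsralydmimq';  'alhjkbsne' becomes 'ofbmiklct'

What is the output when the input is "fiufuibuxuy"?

The pattern: move the last 2 characters to the front (rotate right by 2), then shift every letter 1 place forward in the alphabet (wrapping around).
Doing the same to "fiufuibuxuy": "vzgjvgvjcvy".

vzgjvgvjcvy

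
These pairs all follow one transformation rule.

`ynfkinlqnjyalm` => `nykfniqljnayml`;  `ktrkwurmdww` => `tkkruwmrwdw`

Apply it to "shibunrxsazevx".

hsbinuxrasezxv

The rule is to swap each adjacent pair of characters (1↔2, 3↔4, ...).
For "shibunrxsazevx" the result is "hsbinuxrasezxv".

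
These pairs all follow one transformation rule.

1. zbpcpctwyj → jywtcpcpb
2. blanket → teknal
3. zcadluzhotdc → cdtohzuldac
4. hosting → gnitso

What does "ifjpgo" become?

Each output is the input with this applied: delete the first character, then reverse the string.
"ifjpgo" → "fjpgo" → "ogpjf".

ogpjf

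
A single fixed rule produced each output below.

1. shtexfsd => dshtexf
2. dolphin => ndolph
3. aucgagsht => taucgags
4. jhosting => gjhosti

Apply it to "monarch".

hmonar

The rule is to move the last 2 characters to the front (rotate right by 2), then delete the first character.
Working it through for "monarch": intermediate "chmonar", final "hmonar".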